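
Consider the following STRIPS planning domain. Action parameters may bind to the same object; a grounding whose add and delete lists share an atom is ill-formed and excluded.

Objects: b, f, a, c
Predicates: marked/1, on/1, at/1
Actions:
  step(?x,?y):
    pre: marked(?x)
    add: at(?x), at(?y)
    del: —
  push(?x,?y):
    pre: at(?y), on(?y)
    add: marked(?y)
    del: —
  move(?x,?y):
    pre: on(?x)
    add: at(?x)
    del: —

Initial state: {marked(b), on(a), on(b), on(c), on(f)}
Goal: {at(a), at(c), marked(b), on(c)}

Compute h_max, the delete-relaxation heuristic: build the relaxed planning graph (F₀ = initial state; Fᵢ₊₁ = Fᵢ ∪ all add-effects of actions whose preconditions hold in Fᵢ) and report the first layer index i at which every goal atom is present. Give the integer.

1

F0 = init (5 atoms)
F1 = F0 ∪ {at(a), at(b), at(c), at(f)}  (9 atoms)
goal ⊆ F1  ⇒  h_max = 1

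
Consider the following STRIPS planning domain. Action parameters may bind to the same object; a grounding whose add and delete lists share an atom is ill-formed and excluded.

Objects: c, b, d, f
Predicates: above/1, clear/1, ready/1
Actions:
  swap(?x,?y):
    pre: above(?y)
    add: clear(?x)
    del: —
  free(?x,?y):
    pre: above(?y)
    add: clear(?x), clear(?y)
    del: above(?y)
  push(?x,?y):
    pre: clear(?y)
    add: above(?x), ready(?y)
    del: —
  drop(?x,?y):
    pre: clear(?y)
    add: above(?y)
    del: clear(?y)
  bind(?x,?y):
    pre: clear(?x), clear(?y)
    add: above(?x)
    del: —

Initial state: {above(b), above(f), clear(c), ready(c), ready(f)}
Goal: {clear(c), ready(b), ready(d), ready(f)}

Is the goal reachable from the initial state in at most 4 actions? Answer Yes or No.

1. free(d,b)  →  {above(f), clear(b), clear(c), clear(d), ready(c), ready(f)}
2. push(c,b)  →  {above(c), above(f), clear(b), clear(c), clear(d), ready(b), ready(c), ready(f)}
3. push(c,d)  →  {above(c), above(f), clear(b), clear(c), clear(d), ready(b), ready(c), ready(d), ready(f)}
optimal plan length = 3; 3 ≤ 4

Yes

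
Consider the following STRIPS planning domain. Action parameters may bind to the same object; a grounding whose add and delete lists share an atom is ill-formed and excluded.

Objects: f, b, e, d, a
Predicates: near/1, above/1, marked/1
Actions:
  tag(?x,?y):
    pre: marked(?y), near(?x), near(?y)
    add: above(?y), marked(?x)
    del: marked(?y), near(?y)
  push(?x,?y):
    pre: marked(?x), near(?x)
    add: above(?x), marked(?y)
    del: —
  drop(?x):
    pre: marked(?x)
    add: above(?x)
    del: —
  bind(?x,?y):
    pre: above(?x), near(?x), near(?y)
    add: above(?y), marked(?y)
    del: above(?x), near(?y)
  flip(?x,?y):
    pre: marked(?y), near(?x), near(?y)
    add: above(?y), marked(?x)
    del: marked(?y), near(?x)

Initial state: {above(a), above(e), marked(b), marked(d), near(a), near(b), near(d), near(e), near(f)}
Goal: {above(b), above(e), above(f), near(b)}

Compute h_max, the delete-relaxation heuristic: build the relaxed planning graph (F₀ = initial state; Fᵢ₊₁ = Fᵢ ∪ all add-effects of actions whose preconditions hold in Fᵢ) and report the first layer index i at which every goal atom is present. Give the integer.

1

F0 = init (9 atoms)
F1 = F0 ∪ {above(b), above(d), above(f), marked(a), marked(e), marked(f)}  (15 atoms)
goal ⊆ F1  ⇒  h_max = 1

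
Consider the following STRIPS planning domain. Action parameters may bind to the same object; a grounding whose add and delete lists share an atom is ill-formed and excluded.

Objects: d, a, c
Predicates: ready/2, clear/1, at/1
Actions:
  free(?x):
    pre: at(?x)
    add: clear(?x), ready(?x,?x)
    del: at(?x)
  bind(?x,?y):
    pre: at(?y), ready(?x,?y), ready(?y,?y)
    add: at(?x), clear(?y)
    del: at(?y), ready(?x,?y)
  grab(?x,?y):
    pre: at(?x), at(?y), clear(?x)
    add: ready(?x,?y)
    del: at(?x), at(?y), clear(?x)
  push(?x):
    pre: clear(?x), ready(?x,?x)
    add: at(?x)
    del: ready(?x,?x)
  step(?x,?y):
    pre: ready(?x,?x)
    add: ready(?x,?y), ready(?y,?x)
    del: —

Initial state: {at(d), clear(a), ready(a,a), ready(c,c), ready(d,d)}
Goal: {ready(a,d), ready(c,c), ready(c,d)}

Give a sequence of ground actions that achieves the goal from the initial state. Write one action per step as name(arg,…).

1. step(d,a)  →  {at(d), clear(a), ready(a,a), ready(a,d), ready(c,c), ready(d,a), ready(d,d)}
2. step(d,c)  →  {at(d), clear(a), ready(a,a), ready(a,d), ready(c,c), ready(c,d), ready(d,a), ready(d,c), ready(d,d)}

step(d,a); step(d,c)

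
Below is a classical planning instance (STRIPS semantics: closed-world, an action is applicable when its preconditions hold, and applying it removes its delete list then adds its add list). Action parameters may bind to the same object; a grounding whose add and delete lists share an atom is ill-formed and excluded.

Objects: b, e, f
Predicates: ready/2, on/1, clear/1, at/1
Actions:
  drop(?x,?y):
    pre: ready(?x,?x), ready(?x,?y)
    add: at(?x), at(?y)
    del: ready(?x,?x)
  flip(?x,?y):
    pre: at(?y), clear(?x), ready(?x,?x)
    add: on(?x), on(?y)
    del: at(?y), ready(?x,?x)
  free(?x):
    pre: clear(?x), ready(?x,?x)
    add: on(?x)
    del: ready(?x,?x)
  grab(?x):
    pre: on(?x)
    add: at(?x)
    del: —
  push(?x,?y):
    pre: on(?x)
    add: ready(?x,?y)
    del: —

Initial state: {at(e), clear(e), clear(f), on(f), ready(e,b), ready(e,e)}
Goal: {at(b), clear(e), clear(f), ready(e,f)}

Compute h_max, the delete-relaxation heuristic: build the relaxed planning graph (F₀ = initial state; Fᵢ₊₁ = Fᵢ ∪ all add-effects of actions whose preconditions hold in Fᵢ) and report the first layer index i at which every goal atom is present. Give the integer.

F0 = init (6 atoms)
F1 = F0 ∪ {at(b), at(f), on(e), ready(f,b), ready(f,e), ready(f,f)}  (12 atoms)
F2 = F1 ∪ {on(b), ready(e,f)}  (14 atoms)
goal ⊆ F2  ⇒  h_max = 2

2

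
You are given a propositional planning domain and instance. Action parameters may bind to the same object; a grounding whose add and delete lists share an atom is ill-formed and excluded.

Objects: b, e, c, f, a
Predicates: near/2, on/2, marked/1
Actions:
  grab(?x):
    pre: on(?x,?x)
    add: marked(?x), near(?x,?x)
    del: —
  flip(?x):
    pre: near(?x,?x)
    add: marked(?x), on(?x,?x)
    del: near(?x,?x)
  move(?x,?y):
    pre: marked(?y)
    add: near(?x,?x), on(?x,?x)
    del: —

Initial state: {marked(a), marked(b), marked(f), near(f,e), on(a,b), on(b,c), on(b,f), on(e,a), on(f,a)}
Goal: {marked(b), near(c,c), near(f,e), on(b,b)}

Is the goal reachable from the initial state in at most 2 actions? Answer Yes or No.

Yes

1. move(b,b)  →  {marked(a), marked(b), marked(f), near(b,b), near(f,e), on(a,b), on(b,b), on(b,c), on(b,f), on(e,a), on(f,a)}
2. move(c,b)  →  {marked(a), marked(b), marked(f), near(b,b), near(c,c), near(f,e), on(a,b), on(b,b), on(b,c), on(b,f), on(c,c), on(e,a), on(f,a)}
optimal plan length = 2; 2 ≤ 2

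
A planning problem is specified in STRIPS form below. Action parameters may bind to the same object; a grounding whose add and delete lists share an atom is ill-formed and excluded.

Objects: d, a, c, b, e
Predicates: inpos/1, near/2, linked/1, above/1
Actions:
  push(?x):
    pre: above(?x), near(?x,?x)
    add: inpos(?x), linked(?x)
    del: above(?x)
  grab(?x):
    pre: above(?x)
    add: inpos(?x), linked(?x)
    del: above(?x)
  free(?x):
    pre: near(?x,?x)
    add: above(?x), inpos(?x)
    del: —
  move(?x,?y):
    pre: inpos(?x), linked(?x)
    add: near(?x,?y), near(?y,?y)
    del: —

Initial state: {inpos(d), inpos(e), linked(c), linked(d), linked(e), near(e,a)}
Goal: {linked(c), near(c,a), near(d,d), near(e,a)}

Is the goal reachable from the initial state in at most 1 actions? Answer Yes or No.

1. move(d,d)  →  {inpos(d), inpos(e), linked(c), linked(d), linked(e), near(d,d), near(e,a)}
2. move(d,c)  →  {inpos(d), inpos(e), linked(c), linked(d), linked(e), near(c,c), near(d,c), near(d,d), near(e,a)}
3. free(c)  →  {above(c), inpos(c), inpos(d), inpos(e), linked(c), linked(d), linked(e), near(c,c), near(d,c), near(d,d), near(e,a)}
4. move(c,a)  →  {above(c), inpos(c), inpos(d), inpos(e), linked(c), linked(d), linked(e), near(a,a), near(c,a), near(c,c), near(d,c), near(d,d), near(e,a)}
optimal plan length = 4; 4 > 1

No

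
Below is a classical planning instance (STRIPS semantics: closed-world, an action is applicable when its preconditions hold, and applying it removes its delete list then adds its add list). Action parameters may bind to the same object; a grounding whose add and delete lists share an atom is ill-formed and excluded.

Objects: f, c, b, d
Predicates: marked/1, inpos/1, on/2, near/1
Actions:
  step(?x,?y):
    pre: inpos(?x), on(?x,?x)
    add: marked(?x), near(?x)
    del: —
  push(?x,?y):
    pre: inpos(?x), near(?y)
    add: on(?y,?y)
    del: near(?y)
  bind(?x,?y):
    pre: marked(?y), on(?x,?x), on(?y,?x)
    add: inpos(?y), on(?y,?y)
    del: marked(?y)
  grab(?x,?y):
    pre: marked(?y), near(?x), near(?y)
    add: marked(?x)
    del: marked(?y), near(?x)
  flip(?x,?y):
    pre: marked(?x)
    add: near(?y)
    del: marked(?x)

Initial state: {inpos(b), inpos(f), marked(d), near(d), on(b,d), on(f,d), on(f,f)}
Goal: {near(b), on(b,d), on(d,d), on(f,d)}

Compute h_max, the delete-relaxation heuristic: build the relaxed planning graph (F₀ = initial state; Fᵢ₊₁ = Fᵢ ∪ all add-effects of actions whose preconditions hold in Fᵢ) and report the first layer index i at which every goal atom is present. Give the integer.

1

F0 = init (7 atoms)
F1 = F0 ∪ {marked(f), near(b), near(c), near(f), on(d,d)}  (12 atoms)
goal ⊆ F1  ⇒  h_max = 1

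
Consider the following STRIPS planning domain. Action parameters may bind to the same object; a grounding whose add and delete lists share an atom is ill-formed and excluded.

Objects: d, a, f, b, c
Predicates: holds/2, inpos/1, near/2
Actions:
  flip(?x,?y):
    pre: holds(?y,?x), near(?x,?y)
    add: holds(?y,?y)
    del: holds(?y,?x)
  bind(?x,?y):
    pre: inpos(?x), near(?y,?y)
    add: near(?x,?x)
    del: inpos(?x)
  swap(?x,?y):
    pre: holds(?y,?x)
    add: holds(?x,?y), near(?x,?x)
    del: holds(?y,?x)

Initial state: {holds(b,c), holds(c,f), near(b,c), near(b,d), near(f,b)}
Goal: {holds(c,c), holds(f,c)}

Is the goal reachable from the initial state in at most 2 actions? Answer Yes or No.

1. swap(f,c)  →  {holds(b,c), holds(f,c), near(b,c), near(b,d), near(f,b), near(f,f)}
2. swap(c,b)  →  {holds(c,b), holds(f,c), near(b,c), near(b,d), near(c,c), near(f,b), near(f,f)}
3. flip(b,c)  →  {holds(c,c), holds(f,c), near(b,c), near(b,d), near(c,c), near(f,b), near(f,f)}
optimal plan length = 3; 3 > 2

No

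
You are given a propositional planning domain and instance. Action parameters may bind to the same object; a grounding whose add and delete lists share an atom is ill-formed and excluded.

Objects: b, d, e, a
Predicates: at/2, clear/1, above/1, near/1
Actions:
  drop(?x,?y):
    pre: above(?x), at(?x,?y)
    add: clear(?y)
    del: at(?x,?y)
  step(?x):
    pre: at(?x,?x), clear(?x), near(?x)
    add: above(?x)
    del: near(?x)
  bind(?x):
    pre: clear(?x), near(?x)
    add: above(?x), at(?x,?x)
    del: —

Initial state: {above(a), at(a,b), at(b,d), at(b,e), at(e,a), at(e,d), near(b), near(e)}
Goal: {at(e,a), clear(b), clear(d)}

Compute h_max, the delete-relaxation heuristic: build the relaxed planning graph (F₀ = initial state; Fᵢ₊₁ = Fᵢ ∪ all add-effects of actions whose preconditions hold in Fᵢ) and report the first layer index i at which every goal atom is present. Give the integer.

3

F0 = init (8 atoms)
F1 = F0 ∪ {clear(b)}  (9 atoms)
F2 = F1 ∪ {above(b), at(b,b)}  (11 atoms)
F3 = F2 ∪ {clear(d), clear(e)}  (13 atoms)
goal ⊆ F3  ⇒  h_max = 3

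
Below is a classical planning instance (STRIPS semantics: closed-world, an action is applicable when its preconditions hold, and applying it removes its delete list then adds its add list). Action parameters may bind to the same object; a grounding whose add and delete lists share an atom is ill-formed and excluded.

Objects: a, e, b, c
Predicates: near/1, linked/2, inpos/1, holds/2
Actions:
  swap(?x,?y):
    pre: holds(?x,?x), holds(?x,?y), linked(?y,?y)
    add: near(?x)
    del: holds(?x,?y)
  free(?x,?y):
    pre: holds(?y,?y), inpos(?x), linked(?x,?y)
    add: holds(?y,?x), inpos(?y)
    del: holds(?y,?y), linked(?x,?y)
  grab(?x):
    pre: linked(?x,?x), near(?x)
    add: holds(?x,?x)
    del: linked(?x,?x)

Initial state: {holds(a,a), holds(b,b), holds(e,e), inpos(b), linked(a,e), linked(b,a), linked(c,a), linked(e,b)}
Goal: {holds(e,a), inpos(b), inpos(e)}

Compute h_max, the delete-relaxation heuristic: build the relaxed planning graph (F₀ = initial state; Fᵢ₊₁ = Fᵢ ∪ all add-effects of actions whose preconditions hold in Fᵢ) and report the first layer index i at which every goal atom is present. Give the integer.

2

F0 = init (8 atoms)
F1 = F0 ∪ {holds(a,b), inpos(a)}  (10 atoms)
F2 = F1 ∪ {holds(e,a), inpos(e)}  (12 atoms)
goal ⊆ F2  ⇒  h_max = 2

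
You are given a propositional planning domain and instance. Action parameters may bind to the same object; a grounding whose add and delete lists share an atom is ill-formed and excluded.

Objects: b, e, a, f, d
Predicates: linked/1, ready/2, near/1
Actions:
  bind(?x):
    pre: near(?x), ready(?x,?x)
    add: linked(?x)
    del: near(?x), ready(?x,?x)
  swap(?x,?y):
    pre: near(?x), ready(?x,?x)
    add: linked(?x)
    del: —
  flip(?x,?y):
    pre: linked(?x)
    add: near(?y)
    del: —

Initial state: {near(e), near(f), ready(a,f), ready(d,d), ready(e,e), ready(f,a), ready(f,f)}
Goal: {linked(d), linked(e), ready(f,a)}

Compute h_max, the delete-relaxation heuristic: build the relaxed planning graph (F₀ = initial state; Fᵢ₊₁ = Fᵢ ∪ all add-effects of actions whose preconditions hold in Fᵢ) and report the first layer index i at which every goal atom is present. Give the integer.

3

F0 = init (7 atoms)
F1 = F0 ∪ {linked(e), linked(f)}  (9 atoms)
F2 = F1 ∪ {near(a), near(b), near(d)}  (12 atoms)
F3 = F2 ∪ {linked(d)}  (13 atoms)
goal ⊆ F3  ⇒  h_max = 3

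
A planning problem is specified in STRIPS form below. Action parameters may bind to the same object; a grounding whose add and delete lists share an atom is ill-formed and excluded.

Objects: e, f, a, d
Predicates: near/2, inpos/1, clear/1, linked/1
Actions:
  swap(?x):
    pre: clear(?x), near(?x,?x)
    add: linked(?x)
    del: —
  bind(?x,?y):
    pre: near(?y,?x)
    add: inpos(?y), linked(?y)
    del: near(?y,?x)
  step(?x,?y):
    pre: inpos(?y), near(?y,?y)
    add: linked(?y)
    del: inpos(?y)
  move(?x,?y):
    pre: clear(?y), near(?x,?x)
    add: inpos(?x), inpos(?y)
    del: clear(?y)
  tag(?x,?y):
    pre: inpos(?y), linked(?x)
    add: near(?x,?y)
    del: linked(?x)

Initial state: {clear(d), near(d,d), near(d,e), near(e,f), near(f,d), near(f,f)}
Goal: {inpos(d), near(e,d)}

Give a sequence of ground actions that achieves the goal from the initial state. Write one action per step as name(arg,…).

bind(e,d); bind(f,e); tag(e,d)

1. bind(e,d)  →  {clear(d), inpos(d), linked(d), near(d,d), near(e,f), near(f,d), near(f,f)}
2. bind(f,e)  →  {clear(d), inpos(d), inpos(e), linked(d), linked(e), near(d,d), near(f,d), near(f,f)}
3. tag(e,d)  →  {clear(d), inpos(d), inpos(e), linked(d), near(d,d), near(e,d), near(f,d), near(f,f)}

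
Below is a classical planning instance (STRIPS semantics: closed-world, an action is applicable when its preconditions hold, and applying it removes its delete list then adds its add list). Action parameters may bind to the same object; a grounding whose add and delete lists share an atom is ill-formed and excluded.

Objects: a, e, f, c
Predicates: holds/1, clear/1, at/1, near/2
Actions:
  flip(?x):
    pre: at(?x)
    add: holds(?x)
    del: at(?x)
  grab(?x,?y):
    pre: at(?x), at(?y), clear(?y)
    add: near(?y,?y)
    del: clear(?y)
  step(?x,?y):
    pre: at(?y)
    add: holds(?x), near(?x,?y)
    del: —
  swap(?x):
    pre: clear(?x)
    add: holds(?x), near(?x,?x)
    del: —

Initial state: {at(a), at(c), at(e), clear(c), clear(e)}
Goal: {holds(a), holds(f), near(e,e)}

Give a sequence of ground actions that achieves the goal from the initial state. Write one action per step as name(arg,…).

1. flip(a)  →  {at(c), at(e), clear(c), clear(e), holds(a)}
2. grab(e,e)  →  {at(c), at(e), clear(c), holds(a), near(e,e)}
3. step(f,e)  →  {at(c), at(e), clear(c), holds(a), holds(f), near(e,e), near(f,e)}

flip(a); grab(e,e); step(f,e)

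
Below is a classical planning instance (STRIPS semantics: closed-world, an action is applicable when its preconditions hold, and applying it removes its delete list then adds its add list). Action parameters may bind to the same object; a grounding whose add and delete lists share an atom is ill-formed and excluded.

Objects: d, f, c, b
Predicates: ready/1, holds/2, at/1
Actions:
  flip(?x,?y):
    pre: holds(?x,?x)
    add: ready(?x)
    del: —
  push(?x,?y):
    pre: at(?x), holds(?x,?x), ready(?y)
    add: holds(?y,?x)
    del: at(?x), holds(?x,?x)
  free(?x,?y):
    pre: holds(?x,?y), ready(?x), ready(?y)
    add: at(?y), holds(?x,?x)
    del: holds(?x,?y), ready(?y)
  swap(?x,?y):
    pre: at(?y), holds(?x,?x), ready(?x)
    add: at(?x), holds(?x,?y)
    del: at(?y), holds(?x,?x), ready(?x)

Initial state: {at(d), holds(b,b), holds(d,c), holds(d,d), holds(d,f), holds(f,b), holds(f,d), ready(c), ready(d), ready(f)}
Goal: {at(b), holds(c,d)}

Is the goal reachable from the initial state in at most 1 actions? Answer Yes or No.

No

1. flip(b,d)  →  {at(d), holds(b,b), holds(d,c), holds(d,d), holds(d,f), holds(f,b), holds(f,d), ready(b), ready(c), ready(d), ready(f)}
2. push(d,c)  →  {holds(b,b), holds(c,d), holds(d,c), holds(d,f), holds(f,b), holds(f,d), ready(b), ready(c), ready(d), ready(f)}
3. free(f,b)  →  {at(b), holds(b,b), holds(c,d), holds(d,c), holds(d,f), holds(f,d), holds(f,f), ready(c), ready(d), ready(f)}
optimal plan length = 3; 3 > 1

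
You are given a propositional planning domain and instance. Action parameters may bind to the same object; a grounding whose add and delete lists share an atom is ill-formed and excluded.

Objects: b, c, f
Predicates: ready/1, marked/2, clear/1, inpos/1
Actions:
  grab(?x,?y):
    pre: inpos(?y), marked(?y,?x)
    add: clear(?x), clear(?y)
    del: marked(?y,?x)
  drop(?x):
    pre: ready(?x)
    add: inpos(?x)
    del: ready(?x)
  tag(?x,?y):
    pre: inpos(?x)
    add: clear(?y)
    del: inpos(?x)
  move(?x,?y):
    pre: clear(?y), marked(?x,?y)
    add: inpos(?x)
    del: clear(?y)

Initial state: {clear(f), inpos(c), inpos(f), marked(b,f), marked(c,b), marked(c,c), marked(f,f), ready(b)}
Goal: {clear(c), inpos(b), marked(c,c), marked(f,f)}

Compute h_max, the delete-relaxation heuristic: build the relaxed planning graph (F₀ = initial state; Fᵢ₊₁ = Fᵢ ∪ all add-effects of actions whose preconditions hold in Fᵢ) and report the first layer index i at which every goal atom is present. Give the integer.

F0 = init (8 atoms)
F1 = F0 ∪ {clear(b), clear(c), inpos(b)}  (11 atoms)
goal ⊆ F1  ⇒  h_max = 1

1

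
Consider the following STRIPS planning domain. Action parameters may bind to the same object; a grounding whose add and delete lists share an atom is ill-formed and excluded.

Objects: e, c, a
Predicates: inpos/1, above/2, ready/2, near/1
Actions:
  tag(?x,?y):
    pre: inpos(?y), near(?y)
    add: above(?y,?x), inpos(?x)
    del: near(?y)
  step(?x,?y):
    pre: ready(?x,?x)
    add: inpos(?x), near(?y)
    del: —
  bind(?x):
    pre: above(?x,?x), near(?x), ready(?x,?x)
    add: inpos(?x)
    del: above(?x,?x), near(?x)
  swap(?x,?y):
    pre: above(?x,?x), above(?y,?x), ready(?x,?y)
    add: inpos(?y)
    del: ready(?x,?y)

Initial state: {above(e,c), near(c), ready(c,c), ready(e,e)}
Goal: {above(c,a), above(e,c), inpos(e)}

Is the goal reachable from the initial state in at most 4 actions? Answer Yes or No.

1. step(e,e)  →  {above(e,c), inpos(e), near(c), near(e), ready(c,c), ready(e,e)}
2. tag(c,e)  →  {above(e,c), inpos(c), inpos(e), near(c), ready(c,c), ready(e,e)}
3. tag(a,c)  →  {above(c,a), above(e,c), inpos(a), inpos(c), inpos(e), ready(c,c), ready(e,e)}
optimal plan length = 3; 3 ≤ 4

Yes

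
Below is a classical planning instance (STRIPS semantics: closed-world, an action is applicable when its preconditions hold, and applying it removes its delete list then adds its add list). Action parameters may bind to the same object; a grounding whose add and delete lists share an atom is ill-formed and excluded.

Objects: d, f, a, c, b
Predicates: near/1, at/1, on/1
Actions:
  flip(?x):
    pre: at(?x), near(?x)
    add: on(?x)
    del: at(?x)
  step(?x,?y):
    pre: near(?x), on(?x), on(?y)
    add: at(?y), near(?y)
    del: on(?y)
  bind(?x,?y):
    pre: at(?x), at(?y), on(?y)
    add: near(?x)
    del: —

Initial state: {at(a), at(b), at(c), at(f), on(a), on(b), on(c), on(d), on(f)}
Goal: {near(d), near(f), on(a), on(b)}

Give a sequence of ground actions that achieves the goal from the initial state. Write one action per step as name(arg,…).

1. bind(f,f)  →  {at(a), at(b), at(c), at(f), near(f), on(a), on(b), on(c), on(d), on(f)}
2. step(f,d)  →  {at(a), at(b), at(c), at(d), at(f), near(d), near(f), on(a), on(b), on(c), on(f)}

bind(f,f); step(f,d)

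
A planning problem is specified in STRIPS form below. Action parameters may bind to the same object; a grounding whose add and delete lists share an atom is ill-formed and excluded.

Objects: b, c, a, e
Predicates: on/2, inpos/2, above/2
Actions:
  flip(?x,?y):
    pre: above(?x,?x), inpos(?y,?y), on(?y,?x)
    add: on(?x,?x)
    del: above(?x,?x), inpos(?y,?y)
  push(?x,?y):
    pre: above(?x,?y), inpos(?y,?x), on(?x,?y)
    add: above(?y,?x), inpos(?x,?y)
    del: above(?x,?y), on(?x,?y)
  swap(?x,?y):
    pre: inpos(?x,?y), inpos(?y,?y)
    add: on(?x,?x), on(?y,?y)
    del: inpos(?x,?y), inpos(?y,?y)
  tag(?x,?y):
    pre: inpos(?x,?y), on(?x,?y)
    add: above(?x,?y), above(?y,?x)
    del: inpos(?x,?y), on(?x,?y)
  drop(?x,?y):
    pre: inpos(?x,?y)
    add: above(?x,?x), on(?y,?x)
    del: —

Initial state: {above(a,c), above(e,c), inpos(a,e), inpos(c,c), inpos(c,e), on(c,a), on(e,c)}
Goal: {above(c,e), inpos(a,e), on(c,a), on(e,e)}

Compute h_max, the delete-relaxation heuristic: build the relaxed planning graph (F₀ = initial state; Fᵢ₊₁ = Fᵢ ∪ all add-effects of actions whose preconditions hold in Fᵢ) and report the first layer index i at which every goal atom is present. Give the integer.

2

F0 = init (7 atoms)
F1 = F0 ∪ {above(a,a), above(c,c), above(c,e), inpos(e,c), on(c,c), on(e,a)}  (13 atoms)
F2 = F1 ∪ {above(e,e), on(a,a), on(c,e), on(e,e)}  (17 atoms)
goal ⊆ F2  ⇒  h_max = 2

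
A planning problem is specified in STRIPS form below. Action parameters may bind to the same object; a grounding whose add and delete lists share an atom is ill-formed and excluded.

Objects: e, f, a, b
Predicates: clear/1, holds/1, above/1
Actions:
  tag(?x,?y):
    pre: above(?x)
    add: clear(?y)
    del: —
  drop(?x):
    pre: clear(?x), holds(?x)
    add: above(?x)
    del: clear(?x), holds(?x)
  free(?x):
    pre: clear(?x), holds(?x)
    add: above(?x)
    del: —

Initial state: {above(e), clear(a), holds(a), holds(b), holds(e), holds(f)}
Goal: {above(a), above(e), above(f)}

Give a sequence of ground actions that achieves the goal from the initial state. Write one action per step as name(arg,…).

1. tag(e,f)  →  {above(e), clear(a), clear(f), holds(a), holds(b), holds(e), holds(f)}
2. drop(f)  →  {above(e), above(f), clear(a), holds(a), holds(b), holds(e)}
3. drop(a)  →  {above(a), above(e), above(f), holds(b), holds(e)}

tag(e,f); drop(f); drop(a)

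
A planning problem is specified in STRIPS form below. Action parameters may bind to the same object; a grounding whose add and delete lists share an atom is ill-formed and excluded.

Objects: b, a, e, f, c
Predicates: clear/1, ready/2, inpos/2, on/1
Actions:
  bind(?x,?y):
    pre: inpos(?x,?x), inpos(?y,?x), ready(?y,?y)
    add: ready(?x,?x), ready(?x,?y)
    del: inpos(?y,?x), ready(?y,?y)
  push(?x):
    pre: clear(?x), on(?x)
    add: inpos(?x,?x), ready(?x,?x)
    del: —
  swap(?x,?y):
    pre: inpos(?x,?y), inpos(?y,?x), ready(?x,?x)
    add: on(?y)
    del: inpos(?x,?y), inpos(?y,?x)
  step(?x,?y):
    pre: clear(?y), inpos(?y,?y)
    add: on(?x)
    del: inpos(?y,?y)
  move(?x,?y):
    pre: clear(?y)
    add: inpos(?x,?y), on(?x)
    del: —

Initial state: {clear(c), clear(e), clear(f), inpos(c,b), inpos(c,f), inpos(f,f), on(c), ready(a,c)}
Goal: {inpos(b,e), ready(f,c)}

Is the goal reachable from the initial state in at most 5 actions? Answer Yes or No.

1. push(c)  →  {clear(c), clear(e), clear(f), inpos(c,b), inpos(c,c), inpos(c,f), inpos(f,f), on(c), ready(a,c), ready(c,c)}
2. bind(f,c)  →  {clear(c), clear(e), clear(f), inpos(c,b), inpos(c,c), inpos(f,f), on(c), ready(a,c), ready(f,c), ready(f,f)}
3. move(b,e)  →  {clear(c), clear(e), clear(f), inpos(b,e), inpos(c,b), inpos(c,c), inpos(f,f), on(b), on(c), ready(a,c), ready(f,c), ready(f,f)}
optimal plan length = 3; 3 ≤ 5

Yes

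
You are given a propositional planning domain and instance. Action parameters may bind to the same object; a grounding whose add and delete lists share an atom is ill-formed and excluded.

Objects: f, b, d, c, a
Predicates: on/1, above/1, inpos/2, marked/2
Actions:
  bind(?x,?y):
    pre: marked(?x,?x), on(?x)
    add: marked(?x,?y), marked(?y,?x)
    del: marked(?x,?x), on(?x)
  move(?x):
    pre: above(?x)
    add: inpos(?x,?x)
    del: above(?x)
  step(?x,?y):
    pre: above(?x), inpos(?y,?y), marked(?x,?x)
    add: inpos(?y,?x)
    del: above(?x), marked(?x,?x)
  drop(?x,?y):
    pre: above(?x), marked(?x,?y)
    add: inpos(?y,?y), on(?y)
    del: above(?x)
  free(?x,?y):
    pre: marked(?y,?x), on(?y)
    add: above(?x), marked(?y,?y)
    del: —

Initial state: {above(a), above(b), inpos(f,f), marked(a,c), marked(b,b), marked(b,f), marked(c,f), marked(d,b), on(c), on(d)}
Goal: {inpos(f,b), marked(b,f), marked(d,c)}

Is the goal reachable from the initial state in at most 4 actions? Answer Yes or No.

Yes

1. step(b,f)  →  {above(a), inpos(f,b), inpos(f,f), marked(a,c), marked(b,f), marked(c,f), marked(d,b), on(c), on(d)}
2. free(f,c)  →  {above(a), above(f), inpos(f,b), inpos(f,f), marked(a,c), marked(b,f), marked(c,c), marked(c,f), marked(d,b), on(c), on(d)}
3. bind(c,d)  →  {above(a), above(f), inpos(f,b), inpos(f,f), marked(a,c), marked(b,f), marked(c,d), marked(c,f), marked(d,b), marked(d,c), on(d)}
optimal plan length = 3; 3 ≤ 4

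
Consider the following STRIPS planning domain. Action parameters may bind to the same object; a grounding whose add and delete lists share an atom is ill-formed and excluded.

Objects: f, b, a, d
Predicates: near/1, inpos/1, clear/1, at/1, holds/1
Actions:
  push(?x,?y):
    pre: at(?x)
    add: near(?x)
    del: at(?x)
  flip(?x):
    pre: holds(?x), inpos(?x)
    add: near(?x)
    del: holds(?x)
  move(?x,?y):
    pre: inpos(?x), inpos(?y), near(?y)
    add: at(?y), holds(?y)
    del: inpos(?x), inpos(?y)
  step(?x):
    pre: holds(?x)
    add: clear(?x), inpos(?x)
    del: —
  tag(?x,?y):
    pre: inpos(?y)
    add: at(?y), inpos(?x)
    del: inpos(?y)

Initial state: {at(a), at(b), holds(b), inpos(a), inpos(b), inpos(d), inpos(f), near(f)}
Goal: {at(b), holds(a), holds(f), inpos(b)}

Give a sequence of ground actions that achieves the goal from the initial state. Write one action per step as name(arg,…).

1. push(a,f)  →  {at(b), holds(b), inpos(a), inpos(b), inpos(d), inpos(f), near(a), near(f)}
2. move(f,f)  →  {at(b), at(f), holds(b), holds(f), inpos(a), inpos(b), inpos(d), near(a), near(f)}
3. move(a,a)  →  {at(a), at(b), at(f), holds(a), holds(b), holds(f), inpos(b), inpos(d), near(a), near(f)}

push(a,f); move(f,f); move(a,a)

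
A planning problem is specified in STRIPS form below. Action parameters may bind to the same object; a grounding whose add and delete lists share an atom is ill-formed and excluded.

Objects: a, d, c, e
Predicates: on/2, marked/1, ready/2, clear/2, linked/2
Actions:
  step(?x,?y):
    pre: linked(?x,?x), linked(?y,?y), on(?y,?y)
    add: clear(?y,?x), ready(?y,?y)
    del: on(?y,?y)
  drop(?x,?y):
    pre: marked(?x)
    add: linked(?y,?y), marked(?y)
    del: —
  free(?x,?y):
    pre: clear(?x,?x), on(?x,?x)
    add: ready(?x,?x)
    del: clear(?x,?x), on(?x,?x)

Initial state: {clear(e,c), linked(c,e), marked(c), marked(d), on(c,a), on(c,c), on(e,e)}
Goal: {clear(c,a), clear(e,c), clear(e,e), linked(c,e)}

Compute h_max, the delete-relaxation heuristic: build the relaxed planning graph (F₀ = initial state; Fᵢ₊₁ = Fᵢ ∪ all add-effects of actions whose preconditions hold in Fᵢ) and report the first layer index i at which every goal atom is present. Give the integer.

2

F0 = init (7 atoms)
F1 = F0 ∪ {linked(a,a), linked(c,c), linked(d,d), linked(e,e), marked(a), marked(e)}  (13 atoms)
F2 = F1 ∪ {clear(c,a), clear(c,c), clear(c,d), clear(c,e), clear(e,a), clear(e,d), clear(e,e), ready(c,c), ready(e,e)}  (22 atoms)
goal ⊆ F2  ⇒  h_max = 2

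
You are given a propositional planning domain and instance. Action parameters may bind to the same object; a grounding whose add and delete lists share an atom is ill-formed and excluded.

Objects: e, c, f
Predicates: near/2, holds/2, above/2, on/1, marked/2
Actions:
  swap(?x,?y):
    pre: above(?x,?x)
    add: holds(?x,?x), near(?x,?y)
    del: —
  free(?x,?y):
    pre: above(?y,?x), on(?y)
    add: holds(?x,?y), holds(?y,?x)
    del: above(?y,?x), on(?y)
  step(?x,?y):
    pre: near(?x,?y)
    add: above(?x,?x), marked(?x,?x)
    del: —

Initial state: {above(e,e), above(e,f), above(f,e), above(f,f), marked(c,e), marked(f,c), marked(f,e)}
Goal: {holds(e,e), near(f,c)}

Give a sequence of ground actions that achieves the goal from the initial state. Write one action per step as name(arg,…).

1. swap(e,e)  →  {above(e,e), above(e,f), above(f,e), above(f,f), holds(e,e), marked(c,e), marked(f,c), marked(f,e), near(e,e)}
2. swap(f,c)  →  {above(e,e), above(e,f), above(f,e), above(f,f), holds(e,e), holds(f,f), marked(c,e), marked(f,c), marked(f,e), near(e,e), near(f,c)}

swap(e,e); swap(f,c)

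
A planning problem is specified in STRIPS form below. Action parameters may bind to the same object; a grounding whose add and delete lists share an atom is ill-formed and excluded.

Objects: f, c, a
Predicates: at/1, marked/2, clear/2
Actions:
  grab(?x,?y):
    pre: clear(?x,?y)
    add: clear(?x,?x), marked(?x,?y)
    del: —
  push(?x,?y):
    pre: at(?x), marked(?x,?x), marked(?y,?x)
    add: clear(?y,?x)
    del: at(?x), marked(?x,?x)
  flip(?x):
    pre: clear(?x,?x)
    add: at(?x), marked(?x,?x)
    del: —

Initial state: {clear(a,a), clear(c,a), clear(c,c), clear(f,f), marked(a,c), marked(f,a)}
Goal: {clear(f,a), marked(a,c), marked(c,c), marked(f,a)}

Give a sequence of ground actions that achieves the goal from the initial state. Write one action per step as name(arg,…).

1. grab(c,c)  →  {clear(a,a), clear(c,a), clear(c,c), clear(f,f), marked(a,c), marked(c,c), marked(f,a)}
2. flip(a)  →  {at(a), clear(a,a), clear(c,a), clear(c,c), clear(f,f), marked(a,a), marked(a,c), marked(c,c), marked(f,a)}
3. push(a,f)  →  {clear(a,a), clear(c,a), clear(c,c), clear(f,a), clear(f,f), marked(a,c), marked(c,c), marked(f,a)}

grab(c,c); flip(a); push(a,f)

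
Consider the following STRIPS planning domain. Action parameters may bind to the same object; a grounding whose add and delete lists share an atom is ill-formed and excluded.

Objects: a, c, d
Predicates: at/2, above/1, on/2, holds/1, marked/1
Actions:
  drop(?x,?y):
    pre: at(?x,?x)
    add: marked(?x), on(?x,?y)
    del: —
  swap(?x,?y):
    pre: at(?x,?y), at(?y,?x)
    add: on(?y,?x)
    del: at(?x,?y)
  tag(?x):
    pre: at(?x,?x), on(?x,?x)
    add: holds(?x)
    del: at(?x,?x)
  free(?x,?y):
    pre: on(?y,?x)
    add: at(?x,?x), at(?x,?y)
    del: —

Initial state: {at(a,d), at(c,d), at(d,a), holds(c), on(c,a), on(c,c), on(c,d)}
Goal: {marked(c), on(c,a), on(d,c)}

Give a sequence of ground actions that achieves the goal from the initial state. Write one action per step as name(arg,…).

free(c,c); drop(c,a); free(d,c); drop(d,c)

1. free(c,c)  →  {at(a,d), at(c,c), at(c,d), at(d,a), holds(c), on(c,a), on(c,c), on(c,d)}
2. drop(c,a)  →  {at(a,d), at(c,c), at(c,d), at(d,a), holds(c), marked(c), on(c,a), on(c,c), on(c,d)}
3. free(d,c)  →  {at(a,d), at(c,c), at(c,d), at(d,a), at(d,c), at(d,d), holds(c), marked(c), on(c,a), on(c,c), on(c,d)}
4. drop(d,c)  →  {at(a,d), at(c,c), at(c,d), at(d,a), at(d,c), at(d,d), holds(c), marked(c), marked(d), on(c,a), on(c,c), on(c,d), on(d,c)}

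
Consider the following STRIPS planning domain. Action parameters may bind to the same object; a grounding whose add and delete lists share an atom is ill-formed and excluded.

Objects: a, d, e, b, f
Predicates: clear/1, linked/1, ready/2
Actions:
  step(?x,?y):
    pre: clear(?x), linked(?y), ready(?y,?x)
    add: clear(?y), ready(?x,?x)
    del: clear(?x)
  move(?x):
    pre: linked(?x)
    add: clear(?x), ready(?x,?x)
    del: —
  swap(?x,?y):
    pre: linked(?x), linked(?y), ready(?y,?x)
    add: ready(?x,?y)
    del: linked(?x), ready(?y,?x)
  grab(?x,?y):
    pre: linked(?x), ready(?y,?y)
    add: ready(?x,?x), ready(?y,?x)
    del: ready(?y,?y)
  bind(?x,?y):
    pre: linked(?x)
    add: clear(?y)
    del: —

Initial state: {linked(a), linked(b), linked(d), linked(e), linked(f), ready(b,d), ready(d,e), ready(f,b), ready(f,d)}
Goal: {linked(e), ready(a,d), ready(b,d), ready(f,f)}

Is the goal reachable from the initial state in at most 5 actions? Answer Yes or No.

Yes

1. move(a)  →  {clear(a), linked(a), linked(b), linked(d), linked(e), linked(f), ready(a,a), ready(b,d), ready(d,e), ready(f,b), ready(f,d)}
2. move(f)  →  {clear(a), clear(f), linked(a), linked(b), linked(d), linked(e), linked(f), ready(a,a), ready(b,d), ready(d,e), ready(f,b), ready(f,d), ready(f,f)}
3. grab(d,a)  →  {clear(a), clear(f), linked(a), linked(b), linked(d), linked(e), linked(f), ready(a,d), ready(b,d), ready(d,d), ready(d,e), ready(f,b), ready(f,d), ready(f,f)}
optimal plan length = 3; 3 ≤ 5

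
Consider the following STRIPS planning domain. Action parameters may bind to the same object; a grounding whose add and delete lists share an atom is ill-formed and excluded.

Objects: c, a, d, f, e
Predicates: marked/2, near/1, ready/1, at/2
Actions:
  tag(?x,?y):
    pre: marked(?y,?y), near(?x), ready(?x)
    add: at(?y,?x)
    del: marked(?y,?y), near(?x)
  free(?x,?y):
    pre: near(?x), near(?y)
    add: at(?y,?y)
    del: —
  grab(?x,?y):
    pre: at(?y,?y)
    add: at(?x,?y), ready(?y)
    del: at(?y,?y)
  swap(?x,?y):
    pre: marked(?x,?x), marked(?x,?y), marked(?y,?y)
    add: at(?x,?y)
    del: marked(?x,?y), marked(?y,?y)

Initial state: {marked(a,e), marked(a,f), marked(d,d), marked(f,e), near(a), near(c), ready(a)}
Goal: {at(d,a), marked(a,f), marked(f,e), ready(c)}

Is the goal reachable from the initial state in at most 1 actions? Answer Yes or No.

No

1. tag(a,d)  →  {at(d,a), marked(a,e), marked(a,f), marked(f,e), near(c), ready(a)}
2. free(c,c)  →  {at(c,c), at(d,a), marked(a,e), marked(a,f), marked(f,e), near(c), ready(a)}
3. grab(a,c)  →  {at(a,c), at(d,a), marked(a,e), marked(a,f), marked(f,e), near(c), ready(a), ready(c)}
optimal plan length = 3; 3 > 1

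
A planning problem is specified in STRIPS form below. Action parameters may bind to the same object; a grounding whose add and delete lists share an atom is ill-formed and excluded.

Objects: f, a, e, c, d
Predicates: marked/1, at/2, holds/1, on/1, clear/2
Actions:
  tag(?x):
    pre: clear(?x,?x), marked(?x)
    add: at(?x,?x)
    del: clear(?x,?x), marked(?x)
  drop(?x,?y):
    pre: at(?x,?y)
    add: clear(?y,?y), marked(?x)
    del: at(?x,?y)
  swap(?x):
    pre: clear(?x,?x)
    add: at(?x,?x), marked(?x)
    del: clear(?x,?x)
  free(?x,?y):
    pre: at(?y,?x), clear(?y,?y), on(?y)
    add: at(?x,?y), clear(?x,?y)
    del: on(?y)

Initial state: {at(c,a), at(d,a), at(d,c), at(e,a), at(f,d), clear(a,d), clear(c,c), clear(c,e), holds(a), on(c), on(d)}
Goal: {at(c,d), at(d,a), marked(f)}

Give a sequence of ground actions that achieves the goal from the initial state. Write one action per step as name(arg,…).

drop(f,d); free(c,d)

1. drop(f,d)  →  {at(c,a), at(d,a), at(d,c), at(e,a), clear(a,d), clear(c,c), clear(c,e), clear(d,d), holds(a), marked(f), on(c), on(d)}
2. free(c,d)  →  {at(c,a), at(c,d), at(d,a), at(d,c), at(e,a), clear(a,d), clear(c,c), clear(c,d), clear(c,e), clear(d,d), holds(a), marked(f), on(c)}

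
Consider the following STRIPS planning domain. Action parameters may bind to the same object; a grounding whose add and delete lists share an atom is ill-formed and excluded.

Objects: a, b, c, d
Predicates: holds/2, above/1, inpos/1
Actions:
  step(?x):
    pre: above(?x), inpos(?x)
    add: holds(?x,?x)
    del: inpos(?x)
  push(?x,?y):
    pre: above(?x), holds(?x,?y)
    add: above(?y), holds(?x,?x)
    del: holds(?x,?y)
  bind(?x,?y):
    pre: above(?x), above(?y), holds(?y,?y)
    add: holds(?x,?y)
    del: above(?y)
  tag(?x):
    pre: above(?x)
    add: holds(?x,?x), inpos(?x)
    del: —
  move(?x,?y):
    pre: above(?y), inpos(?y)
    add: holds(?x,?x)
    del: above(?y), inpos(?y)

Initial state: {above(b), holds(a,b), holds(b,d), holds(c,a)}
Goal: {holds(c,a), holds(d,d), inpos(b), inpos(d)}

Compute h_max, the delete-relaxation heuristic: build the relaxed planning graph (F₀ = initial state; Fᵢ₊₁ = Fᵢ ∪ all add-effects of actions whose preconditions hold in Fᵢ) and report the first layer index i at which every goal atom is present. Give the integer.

F0 = init (4 atoms)
F1 = F0 ∪ {above(d), holds(b,b), inpos(b)}  (7 atoms)
F2 = F1 ∪ {holds(a,a), holds(c,c), holds(d,b), holds(d,d), inpos(d)}  (12 atoms)
goal ⊆ F2  ⇒  h_max = 2

2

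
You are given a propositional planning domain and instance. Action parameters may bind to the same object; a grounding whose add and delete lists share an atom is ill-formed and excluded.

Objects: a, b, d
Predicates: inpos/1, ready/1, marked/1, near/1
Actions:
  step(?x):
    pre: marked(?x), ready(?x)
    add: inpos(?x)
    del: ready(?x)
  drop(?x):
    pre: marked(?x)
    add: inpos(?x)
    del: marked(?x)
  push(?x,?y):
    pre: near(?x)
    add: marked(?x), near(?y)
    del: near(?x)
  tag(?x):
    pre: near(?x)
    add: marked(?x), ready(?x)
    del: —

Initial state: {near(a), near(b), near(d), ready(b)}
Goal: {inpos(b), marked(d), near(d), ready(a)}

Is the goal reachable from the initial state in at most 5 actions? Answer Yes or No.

Yes

1. push(b,a)  →  {marked(b), near(a), near(d), ready(b)}
2. step(b)  →  {inpos(b), marked(b), near(a), near(d)}
3. tag(a)  →  {inpos(b), marked(a), marked(b), near(a), near(d), ready(a)}
4. tag(d)  →  {inpos(b), marked(a), marked(b), marked(d), near(a), near(d), ready(a), ready(d)}
optimal plan length = 4; 4 ≤ 5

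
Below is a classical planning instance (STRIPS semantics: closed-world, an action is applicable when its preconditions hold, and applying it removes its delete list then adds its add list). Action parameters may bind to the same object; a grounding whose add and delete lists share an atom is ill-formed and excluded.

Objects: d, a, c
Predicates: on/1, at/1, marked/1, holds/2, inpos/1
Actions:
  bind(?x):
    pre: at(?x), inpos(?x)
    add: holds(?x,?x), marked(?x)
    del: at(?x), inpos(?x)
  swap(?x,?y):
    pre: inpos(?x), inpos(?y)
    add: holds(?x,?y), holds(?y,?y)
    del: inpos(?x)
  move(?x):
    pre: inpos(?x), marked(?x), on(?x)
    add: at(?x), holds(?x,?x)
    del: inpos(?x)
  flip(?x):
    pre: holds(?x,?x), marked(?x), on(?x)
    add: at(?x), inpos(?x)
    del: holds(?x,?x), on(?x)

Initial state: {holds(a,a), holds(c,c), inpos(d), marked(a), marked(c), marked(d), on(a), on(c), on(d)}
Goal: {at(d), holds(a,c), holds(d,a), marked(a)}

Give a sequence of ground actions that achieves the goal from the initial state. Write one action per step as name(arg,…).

swap(d,d); flip(d); flip(a); swap(d,a); flip(c); swap(a,c)

1. swap(d,d)  →  {holds(a,a), holds(c,c), holds(d,d), marked(a), marked(c), marked(d), on(a), on(c), on(d)}
2. flip(d)  →  {at(d), holds(a,a), holds(c,c), inpos(d), marked(a), marked(c), marked(d), on(a), on(c)}
3. flip(a)  →  {at(a), at(d), holds(c,c), inpos(a), inpos(d), marked(a), marked(c), marked(d), on(c)}
4. swap(d,a)  →  {at(a), at(d), holds(a,a), holds(c,c), holds(d,a), inpos(a), marked(a), marked(c), marked(d), on(c)}
5. flip(c)  →  {at(a), at(c), at(d), holds(a,a), holds(d,a), inpos(a), inpos(c), marked(a), marked(c), marked(d)}
6. swap(a,c)  →  {at(a), at(c), at(d), holds(a,a), holds(a,c), holds(c,c), holds(d,a), inpos(c), marked(a), marked(c), marked(d)}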